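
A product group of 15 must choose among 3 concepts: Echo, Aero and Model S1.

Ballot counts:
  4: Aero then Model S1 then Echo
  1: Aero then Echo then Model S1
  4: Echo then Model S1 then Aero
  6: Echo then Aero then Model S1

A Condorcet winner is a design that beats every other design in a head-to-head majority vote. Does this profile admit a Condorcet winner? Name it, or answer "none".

Echo

Head-to-head results (15 engineers):
Echo vs Aero: 4+6 = 10 for Echo, 5 for Aero — Echo by 10–5.
Echo vs Model S1: Echo is ranked higher on 1+4+6 = 11 ballots, Model S1 on 4. Echo wins 11–4.
Aero vs Model S1: 11 to 4, Aero.
Echo defeats every rival head-to-head and is the Condorcet winner.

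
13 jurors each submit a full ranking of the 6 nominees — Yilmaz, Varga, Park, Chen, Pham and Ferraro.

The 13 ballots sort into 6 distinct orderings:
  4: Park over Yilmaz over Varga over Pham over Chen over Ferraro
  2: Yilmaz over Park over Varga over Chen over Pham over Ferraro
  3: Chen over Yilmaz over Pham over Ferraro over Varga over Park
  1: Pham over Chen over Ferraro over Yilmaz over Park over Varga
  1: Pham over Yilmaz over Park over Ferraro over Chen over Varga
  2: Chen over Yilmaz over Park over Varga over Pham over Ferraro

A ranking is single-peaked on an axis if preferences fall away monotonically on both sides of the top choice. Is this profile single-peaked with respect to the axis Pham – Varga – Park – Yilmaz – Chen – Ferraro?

Axis positions: Pham=1, Varga=2, Park=3, Yilmaz=4, Chen=5, Ferraro=6.
Faction 1 (peak Park at position 3): ranking walks positions 3-4-2-1-5-6, expanding outward from the peak — single-peaked.
Faction 2 (peak Yilmaz at position 4): ranking walks positions 4-3-2-5-1-6, expanding outward from the peak — single-peaked.
Faction 3: ranking walks positions 5-4-1-6-2-3; Pham is ranked above Park even though Park lies between Pham and the peak Chen on the axis — preferences dip and rise again. Not single-peaked.
Faction 4: ranking walks positions 1-5-6-4-3-2; Chen is ranked above Varga even though Varga lies between Chen and the peak Pham on the axis — preferences dip and rise again. Not single-peaked.
Faction 5: ranking walks positions 1-4-3-6-5-2; Yilmaz is ranked above Varga even though Varga lies between Yilmaz and the peak Pham on the axis — preferences dip and rise again. Not single-peaked.
Faction 6 (peak Chen at position 5): ranking walks positions 5-4-3-2-1-6, expanding outward from the peak — single-peaked.
Faction 3 violates single-peakedness, so the profile is not single-peaked on this axis.

no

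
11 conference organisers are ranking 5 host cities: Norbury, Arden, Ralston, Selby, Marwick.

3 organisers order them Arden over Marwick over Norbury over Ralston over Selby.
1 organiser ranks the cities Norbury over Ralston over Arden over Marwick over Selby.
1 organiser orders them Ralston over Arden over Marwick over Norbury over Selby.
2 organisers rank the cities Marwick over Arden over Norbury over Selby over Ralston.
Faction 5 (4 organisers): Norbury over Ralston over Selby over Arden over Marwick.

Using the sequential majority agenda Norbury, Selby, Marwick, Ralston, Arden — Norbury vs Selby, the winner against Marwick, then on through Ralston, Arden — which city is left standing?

Ralston

Round 1: Norbury vs Selby — 11–0, Norbury advances.
Round 2: Norbury vs Marwick — 5–6, Marwick advances.
Round 3: Marwick vs Ralston — 5–6, Ralston advances.
Round 4: Ralston vs Arden — 6–5, Ralston advances.
The agenda winner is Ralston.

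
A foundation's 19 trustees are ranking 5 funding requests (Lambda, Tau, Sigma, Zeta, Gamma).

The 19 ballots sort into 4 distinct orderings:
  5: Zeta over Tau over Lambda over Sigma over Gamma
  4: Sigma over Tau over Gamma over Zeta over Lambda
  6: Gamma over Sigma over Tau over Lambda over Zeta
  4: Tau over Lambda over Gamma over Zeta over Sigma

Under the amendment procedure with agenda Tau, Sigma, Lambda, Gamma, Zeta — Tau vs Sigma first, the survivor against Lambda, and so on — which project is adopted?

Round 1: Tau vs Sigma — 9–10, Sigma advances.
Round 2: Sigma vs Lambda — 10–9, Sigma advances.
Round 3: Sigma vs Gamma — 9–10, Gamma advances.
Round 4: Gamma vs Zeta — 14–5, Gamma advances.
Gamma survives the agenda.

Gamma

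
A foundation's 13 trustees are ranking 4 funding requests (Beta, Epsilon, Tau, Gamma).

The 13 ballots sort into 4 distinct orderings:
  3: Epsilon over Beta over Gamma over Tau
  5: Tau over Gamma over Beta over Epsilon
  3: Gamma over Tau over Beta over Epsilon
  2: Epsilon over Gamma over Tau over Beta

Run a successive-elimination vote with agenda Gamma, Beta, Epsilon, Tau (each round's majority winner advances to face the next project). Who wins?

Gamma

Round 1: Gamma vs Beta — 10–3, Gamma advances.
Round 2: Gamma vs Epsilon — 8–5, Gamma advances.
Round 3: Gamma vs Tau — 8–5, Gamma advances.
The agenda winner is Gamma.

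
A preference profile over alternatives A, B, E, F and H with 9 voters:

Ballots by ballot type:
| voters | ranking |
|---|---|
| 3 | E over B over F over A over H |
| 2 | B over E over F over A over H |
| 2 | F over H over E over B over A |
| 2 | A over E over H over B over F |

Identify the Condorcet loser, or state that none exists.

Head-to-head results (9 voters):
A vs B: B wins 7–2.
A vs E: A preferred on 2 ballots; E wins 7–2.
A vs F: F wins 7–2.
A vs H: A wins 7–2.
B vs E: E, 7–2.
B vs F: B wins 7–2.
B vs H: B, 5–4.
E vs F: 7 to 2, E.
E vs H: E, 7–2.
F vs H: 7 to 2, F.
H is beaten in every head-to-head and is the Condorcet loser.

H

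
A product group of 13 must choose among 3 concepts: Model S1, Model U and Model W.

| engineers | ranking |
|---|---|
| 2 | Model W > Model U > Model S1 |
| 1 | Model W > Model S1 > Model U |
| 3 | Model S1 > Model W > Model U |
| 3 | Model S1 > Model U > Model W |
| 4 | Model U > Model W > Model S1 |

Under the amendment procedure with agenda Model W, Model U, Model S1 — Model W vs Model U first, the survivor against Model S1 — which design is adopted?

Round 1: Model W vs Model U — 6–7, Model U advances.
Round 2: Model U vs Model S1 — 6–7, Model S1 advances.
The agenda winner is Model S1.

Model S1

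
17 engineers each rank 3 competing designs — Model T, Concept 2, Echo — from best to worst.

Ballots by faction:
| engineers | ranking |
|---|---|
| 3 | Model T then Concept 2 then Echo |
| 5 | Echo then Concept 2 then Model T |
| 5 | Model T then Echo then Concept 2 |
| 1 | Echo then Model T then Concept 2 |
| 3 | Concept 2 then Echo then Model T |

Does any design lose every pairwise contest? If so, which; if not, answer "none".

Concept 2

Head-to-head results (17 engineers):
Model T vs Concept 2: Model T preferred on 3+5+1 = 9 ballots; Model T wins 9–8.
Model T vs Echo: Model T preferred on 3+5 = 8 ballots; Echo wins 9–8.
Concept 2 vs Echo: Echo wins 11–6.
Concept 2 is beaten in every head-to-head and is the Condorcet loser.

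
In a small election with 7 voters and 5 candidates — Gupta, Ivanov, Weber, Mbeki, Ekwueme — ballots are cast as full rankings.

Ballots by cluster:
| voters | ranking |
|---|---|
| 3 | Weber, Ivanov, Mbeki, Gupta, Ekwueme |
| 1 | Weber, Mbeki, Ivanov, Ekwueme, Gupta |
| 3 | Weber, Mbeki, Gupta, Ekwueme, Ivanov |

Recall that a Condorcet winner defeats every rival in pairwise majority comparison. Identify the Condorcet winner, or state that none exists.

Head-to-head results (7 voters):
Gupta vs Ivanov: Ivanov wins 4–3.
Gupta–Weber: Weber 7–0.
Gupta vs Mbeki: Mbeki wins 7–0.
Gupta vs Ekwueme: Gupta wins 6–1.
Ivanov–Weber: Weber 7–0.
Ivanov vs Mbeki: Mbeki, 4–3.
Ivanov–Ekwueme: Ivanov 4–3.
Weber vs Mbeki: Weber wins 7–0.
Weber–Ekwueme: Weber 7–0.
Mbeki vs Ekwueme: Mbeki wins 7–0.
Weber defeats every rival head-to-head and is the Condorcet winner.

Weber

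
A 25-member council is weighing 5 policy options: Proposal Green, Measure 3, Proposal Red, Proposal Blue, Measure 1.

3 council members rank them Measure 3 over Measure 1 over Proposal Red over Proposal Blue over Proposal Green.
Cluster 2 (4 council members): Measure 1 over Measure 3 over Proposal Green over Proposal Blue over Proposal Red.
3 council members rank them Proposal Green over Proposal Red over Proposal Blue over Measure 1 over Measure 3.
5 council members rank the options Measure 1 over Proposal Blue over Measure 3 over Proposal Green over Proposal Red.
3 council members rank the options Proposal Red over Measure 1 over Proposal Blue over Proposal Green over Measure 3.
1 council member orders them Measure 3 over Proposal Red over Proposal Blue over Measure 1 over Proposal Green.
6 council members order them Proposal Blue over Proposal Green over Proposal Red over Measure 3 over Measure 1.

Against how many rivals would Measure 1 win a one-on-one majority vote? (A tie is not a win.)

Measure 1 against each rival (25 council members):
Measure 1 vs Proposal Green: Measure 1, 16–9.
Measure 1 vs Measure 3: Measure 1, 15–10.
Measure 1 vs Proposal Red: Measure 1 is ranked higher on 3+4+5 = 12 ballots, Proposal Red on 13. Proposal Red wins 13–12.
Measure 1 vs Proposal Blue: Measure 1 wins 15–10.
Measure 1 beats Proposal Green, Measure 3, Proposal Blue; loses to Proposal Red — 3 pairwise wins.

3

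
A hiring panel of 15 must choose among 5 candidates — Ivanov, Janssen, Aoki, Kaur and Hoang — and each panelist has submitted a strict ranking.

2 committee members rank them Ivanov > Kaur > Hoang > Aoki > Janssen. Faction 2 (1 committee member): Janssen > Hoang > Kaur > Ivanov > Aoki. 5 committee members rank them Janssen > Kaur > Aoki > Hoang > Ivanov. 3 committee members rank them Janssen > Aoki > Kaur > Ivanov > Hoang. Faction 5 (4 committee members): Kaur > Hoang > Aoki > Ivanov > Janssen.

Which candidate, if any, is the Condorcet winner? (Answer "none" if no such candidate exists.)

Janssen

Check each pair by majority over 15 ballots:
Ivanov vs Janssen: Janssen wins 9–6.
Ivanov vs Aoki: Ivanov preferred on 2+1 = 3 ballots; Aoki wins 12–3.
Ivanov vs Kaur: 2 to 13, Kaur.
Ivanov vs Hoang: 2+3 = 5 for Ivanov, 10 for Hoang — Hoang by 10–5.
Janssen vs Aoki: Janssen wins 9–6.
Janssen vs Kaur: Janssen, 9–6.
Janssen vs Hoang: Janssen wins 9–6.
Aoki vs Kaur: Aoki preferred on 3 ballots; Kaur wins 12–3.
Aoki vs Hoang: Aoki wins 8–7.
Kaur vs Hoang: Kaur, 14–1.
Janssen beats each of Ivanov, Aoki, Kaur, Hoang — Janssen is the Condorcet winner.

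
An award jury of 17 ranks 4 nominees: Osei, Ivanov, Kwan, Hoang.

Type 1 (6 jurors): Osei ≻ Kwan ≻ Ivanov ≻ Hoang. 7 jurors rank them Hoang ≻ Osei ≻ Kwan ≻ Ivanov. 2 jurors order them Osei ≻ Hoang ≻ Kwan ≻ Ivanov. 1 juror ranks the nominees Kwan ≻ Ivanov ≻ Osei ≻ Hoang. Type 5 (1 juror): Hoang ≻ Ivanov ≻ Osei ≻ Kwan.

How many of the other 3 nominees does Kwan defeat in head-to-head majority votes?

1

Kwan against each rival (17 jurors):
Kwan vs Osei: Osei, 16–1.
Kwan vs Ivanov: Kwan preferred on 6+7+2+1 = 16 ballots; Kwan wins 16–1.
Kwan vs Hoang: 6+1 = 7 for Kwan, 10 for Hoang — Hoang by 10–7.
Kwan beats Ivanov; loses to Osei, Hoang — 1 pairwise win.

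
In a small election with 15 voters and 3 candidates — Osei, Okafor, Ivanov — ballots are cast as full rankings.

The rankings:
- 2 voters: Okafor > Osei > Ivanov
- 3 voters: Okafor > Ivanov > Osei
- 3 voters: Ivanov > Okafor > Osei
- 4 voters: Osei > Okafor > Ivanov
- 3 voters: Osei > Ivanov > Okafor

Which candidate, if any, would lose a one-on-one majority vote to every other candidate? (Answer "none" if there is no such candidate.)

Pairwise majorities:
Osei vs Okafor: Osei preferred on 4+3 = 7 ballots; Okafor wins 8–7.
Osei vs Ivanov: 9 to 6, Osei.
Okafor vs Ivanov: 9 to 6, Okafor.
Ivanov is beaten in every head-to-head and is the Condorcet loser.

Ivanov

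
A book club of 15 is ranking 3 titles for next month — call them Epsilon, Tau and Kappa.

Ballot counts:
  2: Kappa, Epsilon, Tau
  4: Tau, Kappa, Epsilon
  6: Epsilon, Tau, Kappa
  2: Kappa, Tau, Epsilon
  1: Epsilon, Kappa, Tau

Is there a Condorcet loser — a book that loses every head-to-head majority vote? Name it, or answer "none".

Head-to-head results (15 members):
Epsilon vs Tau: 9 to 6, Epsilon.
Epsilon vs Kappa: Epsilon preferred on 6+1 = 7 ballots; Kappa wins 8–7.
Tau vs Kappa: 10 to 5, Tau.
Each book has at least one pairwise win (Epsilon beats Tau; Tau beats Kappa; Kappa beats Epsilon) — no Condorcet loser.

none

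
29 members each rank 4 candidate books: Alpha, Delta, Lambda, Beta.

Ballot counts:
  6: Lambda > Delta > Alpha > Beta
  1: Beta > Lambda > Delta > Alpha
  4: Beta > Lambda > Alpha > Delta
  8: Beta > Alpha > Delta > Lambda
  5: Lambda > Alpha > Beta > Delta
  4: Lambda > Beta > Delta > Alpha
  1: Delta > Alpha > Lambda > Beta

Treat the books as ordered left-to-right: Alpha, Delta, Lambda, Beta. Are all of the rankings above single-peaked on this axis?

no

Axis positions: Alpha=1, Delta=2, Lambda=3, Beta=4.
Ballot type 1 (peak Lambda at position 3): ranking walks positions 3-2-1-4, expanding outward from the peak — single-peaked.
Ballot type 2 (peak Beta at position 4): ranking walks positions 4-3-2-1, expanding outward from the peak — single-peaked.
Ballot type 3: ranking walks positions 4-3-1-2; Alpha is ranked above Delta even though Delta lies between Alpha and the peak Beta on the axis — preferences dip and rise again. Not single-peaked.
Ballot type 4: ranking walks positions 4-1-2-3; Alpha is ranked above Lambda even though Lambda lies between Alpha and the peak Beta on the axis — preferences dip and rise again. Not single-peaked.
Ballot type 5: ranking walks positions 3-1-4-2; Alpha is ranked above Delta even though Delta lies between Alpha and the peak Lambda on the axis — preferences dip and rise again. Not single-peaked.
Ballot type 6 (peak Lambda at position 3): ranking walks positions 3-4-2-1, expanding outward from the peak — single-peaked.
Ballot type 7 (peak Delta at position 2): ranking walks positions 2-1-3-4, expanding outward from the peak — single-peaked.
Ballot type 3 violates single-peakedness, so the profile is not single-peaked on this axis.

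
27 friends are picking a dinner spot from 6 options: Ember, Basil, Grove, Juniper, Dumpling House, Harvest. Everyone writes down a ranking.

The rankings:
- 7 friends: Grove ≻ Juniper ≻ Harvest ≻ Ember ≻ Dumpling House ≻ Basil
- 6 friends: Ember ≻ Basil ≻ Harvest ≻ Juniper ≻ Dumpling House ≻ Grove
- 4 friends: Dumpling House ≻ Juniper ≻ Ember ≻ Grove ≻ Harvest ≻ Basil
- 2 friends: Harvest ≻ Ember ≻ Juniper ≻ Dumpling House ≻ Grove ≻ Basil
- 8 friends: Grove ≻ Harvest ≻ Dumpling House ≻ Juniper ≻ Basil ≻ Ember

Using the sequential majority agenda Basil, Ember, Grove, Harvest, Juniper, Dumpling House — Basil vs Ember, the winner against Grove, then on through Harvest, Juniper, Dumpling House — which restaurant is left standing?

Round 1: Basil vs Ember — 8–19, Ember advances.
Round 2: Ember vs Grove — 12–15, Grove advances.
Round 3: Grove vs Harvest — 19–8, Grove advances.
Round 4: Grove vs Juniper — 15–12, Grove advances.
Round 5: Grove vs Dumpling House — 15–12, Grove advances.
The agenda winner is Grove.

Grove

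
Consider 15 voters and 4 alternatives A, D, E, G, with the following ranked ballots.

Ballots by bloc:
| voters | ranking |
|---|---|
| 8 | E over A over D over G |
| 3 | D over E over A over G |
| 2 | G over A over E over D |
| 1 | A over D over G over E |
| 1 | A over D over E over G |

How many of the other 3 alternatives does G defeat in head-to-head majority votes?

G against each rival (15 voters):
G–A: A 13–2.
G vs D: 2 to 13, D.
G vs E: E wins 12–3.
G beats no one; loses to A, D, E — 0 pairwise wins.

0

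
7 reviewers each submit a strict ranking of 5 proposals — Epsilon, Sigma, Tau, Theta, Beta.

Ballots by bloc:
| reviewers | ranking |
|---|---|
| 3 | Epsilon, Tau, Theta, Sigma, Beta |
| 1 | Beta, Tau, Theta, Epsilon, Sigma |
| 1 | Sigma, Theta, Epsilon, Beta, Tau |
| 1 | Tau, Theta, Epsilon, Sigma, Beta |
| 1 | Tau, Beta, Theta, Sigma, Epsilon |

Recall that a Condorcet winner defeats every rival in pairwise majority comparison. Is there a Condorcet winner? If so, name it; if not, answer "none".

Head-to-head results (7 reviewers):
Epsilon vs Sigma: 3+1+1 = 5 for Epsilon, 2 for Sigma — Epsilon by 5–2.
Epsilon vs Tau: Epsilon preferred on 3+1 = 4 ballots; Epsilon wins 4–3.
Epsilon vs Theta: Epsilon preferred on 3 ballots; Theta wins 4–3.
Epsilon vs Beta: Epsilon wins 5–2.
Sigma vs Tau: 1 for Sigma, 6 for Tau — Tau by 6–1.
Sigma vs Theta: Sigma preferred on 1 ballot; Theta wins 6–1.
Sigma vs Beta: Sigma is ranked higher on 3+1+1 = 5 ballots, Beta on 2. Sigma wins 5–2.
Tau vs Theta: Tau, 6–1.
Tau vs Beta: Tau is ranked higher on 3+1+1 = 5 ballots, Beta on 2. Tau wins 5–2.
Theta vs Beta: Theta wins 5–2.
Each project drops at least one matchup (Epsilon loses to Theta; Sigma loses to Epsilon; Tau loses to Epsilon; Theta loses to Tau; Beta loses to Epsilon); the cycle Epsilon → Tau → Theta → Epsilon rules out a Condorcet winner.

none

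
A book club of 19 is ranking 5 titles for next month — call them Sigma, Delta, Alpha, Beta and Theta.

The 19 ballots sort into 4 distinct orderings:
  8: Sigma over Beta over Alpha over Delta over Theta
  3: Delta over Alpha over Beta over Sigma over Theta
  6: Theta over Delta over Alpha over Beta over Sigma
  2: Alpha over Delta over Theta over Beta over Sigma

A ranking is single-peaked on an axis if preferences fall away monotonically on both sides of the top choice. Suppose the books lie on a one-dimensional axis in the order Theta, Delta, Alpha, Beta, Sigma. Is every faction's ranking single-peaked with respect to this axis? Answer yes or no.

yes

Axis positions: Theta=1, Delta=2, Alpha=3, Beta=4, Sigma=5.
Faction 1 (peak Sigma at position 5): ranking walks positions 5-4-3-2-1, expanding outward from the peak — single-peaked.
Faction 2 (peak Delta at position 2): ranking walks positions 2-3-4-5-1, expanding outward from the peak — single-peaked.
Faction 3 (peak Theta at position 1): ranking walks positions 1-2-3-4-5, expanding outward from the peak — single-peaked.
Faction 4 (peak Alpha at position 3): ranking walks positions 3-2-1-4-5, expanding outward from the peak — single-peaked.
Every ranking is single-peaked on this axis.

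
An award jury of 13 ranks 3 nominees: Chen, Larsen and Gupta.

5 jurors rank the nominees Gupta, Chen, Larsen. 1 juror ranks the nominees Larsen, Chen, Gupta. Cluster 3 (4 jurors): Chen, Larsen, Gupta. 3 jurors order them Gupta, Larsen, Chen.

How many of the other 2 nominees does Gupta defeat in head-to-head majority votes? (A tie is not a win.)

Gupta against each rival (13 jurors):
Gupta vs Chen: Gupta wins 8–5.
Gupta vs Larsen: 8 to 5, Gupta.
Gupta beats Chen, Larsen — 2 pairwise wins.

2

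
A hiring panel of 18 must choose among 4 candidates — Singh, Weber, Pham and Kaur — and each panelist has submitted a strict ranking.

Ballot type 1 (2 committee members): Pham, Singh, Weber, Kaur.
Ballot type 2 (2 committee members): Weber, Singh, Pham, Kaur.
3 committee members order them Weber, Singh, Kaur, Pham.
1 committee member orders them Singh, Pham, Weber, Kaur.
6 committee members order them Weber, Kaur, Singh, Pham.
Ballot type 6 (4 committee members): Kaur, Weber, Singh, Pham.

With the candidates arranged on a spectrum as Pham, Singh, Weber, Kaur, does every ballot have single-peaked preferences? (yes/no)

yes

Axis positions: Pham=1, Singh=2, Weber=3, Kaur=4.
Ballot type 1 (peak Pham at position 1): ranking walks positions 1-2-3-4, expanding outward from the peak — single-peaked.
Ballot type 2 (peak Weber at position 3): ranking walks positions 3-2-1-4, expanding outward from the peak — single-peaked.
Ballot type 3 (peak Weber at position 3): ranking walks positions 3-2-4-1, expanding outward from the peak — single-peaked.
Ballot type 4 (peak Singh at position 2): ranking walks positions 2-1-3-4, expanding outward from the peak — single-peaked.
Ballot type 5 (peak Weber at position 3): ranking walks positions 3-4-2-1, expanding outward from the peak — single-peaked.
Ballot type 6 (peak Kaur at position 4): ranking walks positions 4-3-2-1, expanding outward from the peak — single-peaked.
Every ranking is single-peaked on this axis.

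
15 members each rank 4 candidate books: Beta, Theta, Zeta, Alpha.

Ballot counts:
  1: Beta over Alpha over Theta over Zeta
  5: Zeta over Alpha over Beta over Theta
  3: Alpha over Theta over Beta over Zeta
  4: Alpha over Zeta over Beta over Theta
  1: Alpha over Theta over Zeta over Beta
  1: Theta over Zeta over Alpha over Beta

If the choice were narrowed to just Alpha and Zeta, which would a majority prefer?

Alpha

Ballots ranking Alpha above Zeta: 1 + 3 + 4 + 1 = 9.
Ballots ranking Zeta above Alpha: 15 − 9 = 6.
Alpha wins the head-to-head 9–6.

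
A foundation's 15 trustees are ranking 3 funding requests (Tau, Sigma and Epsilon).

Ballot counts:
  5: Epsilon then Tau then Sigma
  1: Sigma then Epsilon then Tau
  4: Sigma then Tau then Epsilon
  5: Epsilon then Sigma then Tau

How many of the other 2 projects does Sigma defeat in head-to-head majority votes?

1

Sigma against each rival (15 reviewers):
Sigma vs Tau: 1+4+5 = 10 for Sigma, 5 for Tau — Sigma by 10–5.
Sigma–Epsilon: Epsilon 10–5.
Sigma beats Tau; loses to Epsilon — 1 pairwise win.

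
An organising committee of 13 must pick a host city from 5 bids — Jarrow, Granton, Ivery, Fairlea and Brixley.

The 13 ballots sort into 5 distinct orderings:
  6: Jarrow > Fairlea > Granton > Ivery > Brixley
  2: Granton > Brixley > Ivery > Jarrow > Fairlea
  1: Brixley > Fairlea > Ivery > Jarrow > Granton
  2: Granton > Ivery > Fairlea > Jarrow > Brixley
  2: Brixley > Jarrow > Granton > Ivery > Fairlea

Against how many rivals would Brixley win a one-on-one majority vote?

Brixley against each rival (13 organisers):
Brixley vs Jarrow: 2+1+2 = 5 for Brixley, 8 for Jarrow — Jarrow by 8–5.
Brixley vs Granton: 3 to 10, Granton.
Brixley vs Ivery: Ivery, 8–5.
Brixley vs Fairlea: Fairlea wins 8–5.
Brixley beats no one; loses to Jarrow, Granton, Ivery, Fairlea — 0 pairwise wins.

0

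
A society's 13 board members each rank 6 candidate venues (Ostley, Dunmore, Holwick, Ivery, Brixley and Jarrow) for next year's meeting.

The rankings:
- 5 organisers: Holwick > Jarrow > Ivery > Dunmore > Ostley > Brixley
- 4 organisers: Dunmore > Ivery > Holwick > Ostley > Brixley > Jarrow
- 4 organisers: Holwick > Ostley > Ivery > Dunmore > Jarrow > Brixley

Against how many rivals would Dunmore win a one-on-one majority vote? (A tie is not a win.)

Dunmore against each rival (13 organisers):
Dunmore vs Ostley: Dunmore preferred on 5+4 = 9 ballots; Dunmore wins 9–4.
Dunmore–Holwick: Holwick 9–4.
Dunmore vs Ivery: 4 to 9, Ivery.
Dunmore vs Brixley: Dunmore, 13–0.
Dunmore–Jarrow: Dunmore 8–5.
Dunmore beats Ostley, Brixley, Jarrow; loses to Holwick, Ivery — 3 pairwise wins.

3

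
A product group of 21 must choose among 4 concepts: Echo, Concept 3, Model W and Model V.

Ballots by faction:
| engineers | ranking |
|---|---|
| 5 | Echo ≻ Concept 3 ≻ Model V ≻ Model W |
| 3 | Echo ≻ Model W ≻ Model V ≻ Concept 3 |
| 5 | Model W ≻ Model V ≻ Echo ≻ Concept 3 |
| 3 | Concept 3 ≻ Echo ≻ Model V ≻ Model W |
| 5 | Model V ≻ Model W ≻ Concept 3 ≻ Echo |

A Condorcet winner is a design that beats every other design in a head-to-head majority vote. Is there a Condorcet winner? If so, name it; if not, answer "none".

Echo

Check each pair by majority over 21 ballots:
Echo vs Concept 3: Echo is ranked higher on 5+3+5 = 13 ballots, Concept 3 on 8. Echo wins 13–8.
Echo vs Model W: Echo is ranked higher on 5+3+3 = 11 ballots, Model W on 10. Echo wins 11–10.
Echo vs Model V: Echo is ranked higher on 5+3+3 = 11 ballots, Model V on 10. Echo wins 11–10.
Concept 3 vs Model W: Concept 3 is ranked higher on 5+3 = 8 ballots, Model W on 13. Model W wins 13–8.
Concept 3 vs Model V: Concept 3 preferred on 5+3 = 8 ballots; Model V wins 13–8.
Model W vs Model V: 8 to 13, Model V.
Echo defeats every rival head-to-head and is the Condorcet winner.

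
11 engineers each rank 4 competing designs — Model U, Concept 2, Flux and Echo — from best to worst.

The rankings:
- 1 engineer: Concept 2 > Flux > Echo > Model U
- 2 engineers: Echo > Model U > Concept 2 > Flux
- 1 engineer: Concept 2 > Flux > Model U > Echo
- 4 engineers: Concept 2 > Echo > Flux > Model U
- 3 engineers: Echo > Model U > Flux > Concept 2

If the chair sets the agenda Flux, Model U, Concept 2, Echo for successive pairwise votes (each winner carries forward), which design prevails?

Concept 2

Round 1: Flux vs Model U — 6–5, Flux advances.
Round 2: Flux vs Concept 2 — 3–8, Concept 2 advances.
Round 3: Concept 2 vs Echo — 6–5, Concept 2 advances.
The agenda winner is Concept 2.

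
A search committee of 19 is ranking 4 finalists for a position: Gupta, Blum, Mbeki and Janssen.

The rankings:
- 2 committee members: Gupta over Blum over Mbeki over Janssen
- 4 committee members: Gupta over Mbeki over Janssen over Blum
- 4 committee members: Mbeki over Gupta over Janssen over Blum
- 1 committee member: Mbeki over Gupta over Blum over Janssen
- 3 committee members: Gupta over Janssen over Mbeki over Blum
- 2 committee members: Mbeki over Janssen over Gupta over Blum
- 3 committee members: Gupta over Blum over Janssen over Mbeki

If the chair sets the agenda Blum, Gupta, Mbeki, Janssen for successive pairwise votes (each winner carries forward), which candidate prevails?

Gupta

Round 1: Blum vs Gupta — 0–19, Gupta advances.
Round 2: Gupta vs Mbeki — 12–7, Gupta advances.
Round 3: Gupta vs Janssen — 17–2, Gupta advances.
The agenda winner is Gupta.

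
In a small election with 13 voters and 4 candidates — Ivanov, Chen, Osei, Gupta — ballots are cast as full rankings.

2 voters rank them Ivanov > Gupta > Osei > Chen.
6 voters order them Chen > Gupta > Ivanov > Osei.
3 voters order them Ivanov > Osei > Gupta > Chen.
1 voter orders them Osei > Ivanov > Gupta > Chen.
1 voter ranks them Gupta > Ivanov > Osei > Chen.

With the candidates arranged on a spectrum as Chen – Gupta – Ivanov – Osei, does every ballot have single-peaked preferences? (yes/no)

Axis positions: Chen=1, Gupta=2, Ivanov=3, Osei=4.
Group 1 (peak Ivanov at position 3): ranking walks positions 3-2-4-1, expanding outward from the peak — single-peaked.
Group 2 (peak Chen at position 1): ranking walks positions 1-2-3-4, expanding outward from the peak — single-peaked.
Group 3 (peak Ivanov at position 3): ranking walks positions 3-4-2-1, expanding outward from the peak — single-peaked.
Group 4 (peak Osei at position 4): ranking walks positions 4-3-2-1, expanding outward from the peak — single-peaked.
Group 5 (peak Gupta at position 2): ranking walks positions 2-3-4-1, expanding outward from the peak — single-peaked.
Every ranking is single-peaked on this axis.

yes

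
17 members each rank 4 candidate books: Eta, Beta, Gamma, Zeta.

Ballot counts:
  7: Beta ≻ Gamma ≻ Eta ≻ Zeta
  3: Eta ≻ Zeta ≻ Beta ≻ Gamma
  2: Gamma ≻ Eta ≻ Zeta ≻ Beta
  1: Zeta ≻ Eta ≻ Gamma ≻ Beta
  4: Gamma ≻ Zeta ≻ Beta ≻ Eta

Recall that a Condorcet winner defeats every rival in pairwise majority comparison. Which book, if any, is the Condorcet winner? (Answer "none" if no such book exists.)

Check each pair by majority over 17 ballots:
Eta vs Beta: Beta, 11–6.
Eta vs Gamma: Gamma wins 13–4.
Eta–Zeta: Eta 12–5.
Beta–Gamma: Beta 10–7.
Beta vs Zeta: Beta preferred on 7 ballots; Zeta wins 10–7.
Gamma vs Zeta: Gamma wins 13–4.
Every book loses at least once (Eta loses to Beta; Beta loses to Zeta; Gamma loses to Beta; Zeta loses to Eta). The majority relation contains the cycle Eta → Zeta → Beta → Eta, so there is no Condorcet winner.

none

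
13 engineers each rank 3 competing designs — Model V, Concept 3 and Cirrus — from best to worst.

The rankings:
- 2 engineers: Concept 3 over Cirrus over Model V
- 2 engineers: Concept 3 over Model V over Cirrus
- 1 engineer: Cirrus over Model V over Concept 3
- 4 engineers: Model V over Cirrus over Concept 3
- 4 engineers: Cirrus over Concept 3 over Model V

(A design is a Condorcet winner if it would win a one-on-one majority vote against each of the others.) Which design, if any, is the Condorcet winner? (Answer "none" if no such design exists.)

Check each pair by majority over 13 ballots:
Model V vs Concept 3: Concept 3, 8–5.
Model V vs Cirrus: Cirrus wins 7–6.
Concept 3–Cirrus: Cirrus 9–4.
Cirrus wins every pairwise contest, so Cirrus is the Condorcet winner.

Cirrus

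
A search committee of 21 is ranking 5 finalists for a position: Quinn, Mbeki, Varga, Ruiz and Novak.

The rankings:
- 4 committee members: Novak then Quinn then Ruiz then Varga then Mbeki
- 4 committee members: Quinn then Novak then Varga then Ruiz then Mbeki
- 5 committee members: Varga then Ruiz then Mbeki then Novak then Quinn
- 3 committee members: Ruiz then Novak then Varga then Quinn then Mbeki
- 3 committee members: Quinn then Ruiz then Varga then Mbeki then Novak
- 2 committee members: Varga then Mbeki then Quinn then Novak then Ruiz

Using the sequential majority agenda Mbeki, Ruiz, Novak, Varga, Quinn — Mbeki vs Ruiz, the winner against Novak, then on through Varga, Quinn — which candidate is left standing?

Round 1: Mbeki vs Ruiz — 2–19, Ruiz advances.
Round 2: Ruiz vs Novak — 11–10, Ruiz advances.
Round 3: Ruiz vs Varga — 10–11, Varga advances.
Round 4: Varga vs Quinn — 10–11, Quinn advances.
Quinn survives the agenda.

Quinn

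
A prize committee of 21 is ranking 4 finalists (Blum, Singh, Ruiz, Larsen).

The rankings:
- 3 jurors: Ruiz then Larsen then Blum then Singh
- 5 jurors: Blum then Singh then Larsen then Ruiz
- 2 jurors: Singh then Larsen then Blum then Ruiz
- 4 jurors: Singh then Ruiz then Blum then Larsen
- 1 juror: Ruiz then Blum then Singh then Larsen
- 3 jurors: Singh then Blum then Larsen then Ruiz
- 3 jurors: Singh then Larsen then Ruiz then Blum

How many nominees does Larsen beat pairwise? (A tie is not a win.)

Larsen against each rival (21 jurors):
Larsen vs Blum: 8 to 13, Blum.
Larsen vs Singh: Larsen is ranked higher on 3 ballots, Singh on 18. Singh wins 18–3.
Larsen vs Ruiz: Larsen, 13–8.
Larsen beats Ruiz; loses to Blum, Singh — 1 pairwise win.

1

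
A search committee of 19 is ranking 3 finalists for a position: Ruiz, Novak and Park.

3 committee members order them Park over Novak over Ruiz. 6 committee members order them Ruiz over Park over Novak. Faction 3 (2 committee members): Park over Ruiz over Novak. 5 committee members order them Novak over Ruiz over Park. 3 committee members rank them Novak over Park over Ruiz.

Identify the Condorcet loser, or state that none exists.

Pairwise majorities:
Ruiz vs Novak: Novak, 11–8.
Ruiz vs Park: Ruiz, 11–8.
Novak vs Park: Park wins 11–8.
Every candidate wins at least one matchup (Ruiz beats Park; Novak beats Ruiz; Park beats Novak), so there is no Condorcet loser.

none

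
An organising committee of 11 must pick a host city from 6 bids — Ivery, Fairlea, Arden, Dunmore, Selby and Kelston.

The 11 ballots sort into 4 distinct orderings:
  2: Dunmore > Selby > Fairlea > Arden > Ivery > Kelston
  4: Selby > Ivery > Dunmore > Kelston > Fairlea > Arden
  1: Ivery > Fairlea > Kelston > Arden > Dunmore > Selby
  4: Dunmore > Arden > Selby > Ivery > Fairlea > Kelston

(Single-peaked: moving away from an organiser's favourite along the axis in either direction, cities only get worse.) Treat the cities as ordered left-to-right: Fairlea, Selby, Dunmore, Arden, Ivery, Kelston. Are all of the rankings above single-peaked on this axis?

Axis positions: Fairlea=1, Selby=2, Dunmore=3, Arden=4, Ivery=5, Kelston=6.
Type 1 (peak Dunmore at position 3): ranking walks positions 3-2-1-4-5-6, expanding outward from the peak — single-peaked.
Type 2: ranking walks positions 2-5-3-6-1-4; Ivery is ranked above Dunmore even though Dunmore lies between Ivery and the peak Selby on the axis — preferences dip and rise again. Not single-peaked.
Type 3: ranking walks positions 5-1-6-4-3-2; Fairlea is ranked above Arden even though Arden lies between Fairlea and the peak Ivery on the axis — preferences dip and rise again. Not single-peaked.
Type 4 (peak Dunmore at position 3): ranking walks positions 3-4-2-5-1-6, expanding outward from the peak — single-peaked.
Type 2 violates single-peakedness, so the profile is not single-peaked on this axis.

no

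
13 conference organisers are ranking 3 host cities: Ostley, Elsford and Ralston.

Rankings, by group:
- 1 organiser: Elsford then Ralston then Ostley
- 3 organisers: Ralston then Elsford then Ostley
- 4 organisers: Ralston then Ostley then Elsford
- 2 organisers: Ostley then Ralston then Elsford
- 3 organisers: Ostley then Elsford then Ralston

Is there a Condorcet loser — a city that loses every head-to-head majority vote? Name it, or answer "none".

Pairwise majorities:
Ostley vs Elsford: Ostley preferred on 4+2+3 = 9 ballots; Ostley wins 9–4.
Ostley vs Ralston: Ralston wins 8–5.
Elsford–Ralston: Ralston 9–4.
Elsford loses to every other city — it is the Condorcet loser.

Elsford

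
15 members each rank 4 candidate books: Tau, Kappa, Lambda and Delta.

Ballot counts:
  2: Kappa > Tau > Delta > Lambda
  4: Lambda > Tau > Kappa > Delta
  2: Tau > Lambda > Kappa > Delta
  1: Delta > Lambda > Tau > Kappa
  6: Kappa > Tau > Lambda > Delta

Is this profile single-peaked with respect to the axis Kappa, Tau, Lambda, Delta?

Axis positions: Kappa=1, Tau=2, Lambda=3, Delta=4.
Bloc 1: ranking walks positions 1-2-4-3; Delta is ranked above Lambda even though Lambda lies between Delta and the peak Kappa on the axis — preferences dip and rise again. Not single-peaked.
Bloc 2 (peak Lambda at position 3): ranking walks positions 3-2-1-4, expanding outward from the peak — single-peaked.
Bloc 3 (peak Tau at position 2): ranking walks positions 2-3-1-4, expanding outward from the peak — single-peaked.
Bloc 4 (peak Delta at position 4): ranking walks positions 4-3-2-1, expanding outward from the peak — single-peaked.
Bloc 5 (peak Kappa at position 1): ranking walks positions 1-2-3-4, expanding outward from the peak — single-peaked.
Bloc 1 violates single-peakedness, so the profile is not single-peaked on this axis.

no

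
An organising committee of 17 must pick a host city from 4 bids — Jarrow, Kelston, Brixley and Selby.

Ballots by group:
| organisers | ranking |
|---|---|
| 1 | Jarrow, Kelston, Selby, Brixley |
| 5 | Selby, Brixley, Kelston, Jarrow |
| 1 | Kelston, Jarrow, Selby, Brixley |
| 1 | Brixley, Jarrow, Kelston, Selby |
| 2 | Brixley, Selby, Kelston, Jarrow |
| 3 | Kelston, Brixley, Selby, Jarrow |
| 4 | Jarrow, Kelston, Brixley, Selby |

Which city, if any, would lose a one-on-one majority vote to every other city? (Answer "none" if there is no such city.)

Jarrow

Head-to-head results (17 organisers):
Jarrow vs Kelston: Jarrow preferred on 1+1+4 = 6 ballots; Kelston wins 11–6.
Jarrow vs Brixley: Jarrow is ranked higher on 1+1+4 = 6 ballots, Brixley on 11. Brixley wins 11–6.
Jarrow vs Selby: Selby wins 10–7.
Kelston–Brixley: Kelston 9–8.
Kelston vs Selby: Kelston preferred on 1+1+1+3+4 = 10 ballots; Kelston wins 10–7.
Brixley vs Selby: 10 to 7, Brixley.
Jarrow loses to every other city — it is the Condorcet loser.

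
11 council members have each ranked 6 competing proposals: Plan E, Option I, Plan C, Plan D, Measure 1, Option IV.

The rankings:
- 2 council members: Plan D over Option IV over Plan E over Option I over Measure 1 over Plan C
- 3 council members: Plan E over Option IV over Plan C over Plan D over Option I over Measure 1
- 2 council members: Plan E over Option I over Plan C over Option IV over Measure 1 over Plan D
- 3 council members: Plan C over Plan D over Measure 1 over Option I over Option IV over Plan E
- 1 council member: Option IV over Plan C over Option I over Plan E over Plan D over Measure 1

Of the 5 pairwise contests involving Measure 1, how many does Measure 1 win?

0

Measure 1 against each rival (11 council members):
Measure 1 vs Plan E: Measure 1 is ranked higher on 3 ballots, Plan E on 8. Plan E wins 8–3.
Measure 1 vs Option I: Measure 1 preferred on 3 ballots; Option I wins 8–3.
Measure 1 vs Plan C: Plan C, 9–2.
Measure 1 vs Plan D: 2 for Measure 1, 9 for Plan D — Plan D by 9–2.
Measure 1–Option IV: Option IV 8–3.
Measure 1 beats no one; loses to Plan E, Option I, Plan C, Plan D, Option IV — 0 pairwise wins.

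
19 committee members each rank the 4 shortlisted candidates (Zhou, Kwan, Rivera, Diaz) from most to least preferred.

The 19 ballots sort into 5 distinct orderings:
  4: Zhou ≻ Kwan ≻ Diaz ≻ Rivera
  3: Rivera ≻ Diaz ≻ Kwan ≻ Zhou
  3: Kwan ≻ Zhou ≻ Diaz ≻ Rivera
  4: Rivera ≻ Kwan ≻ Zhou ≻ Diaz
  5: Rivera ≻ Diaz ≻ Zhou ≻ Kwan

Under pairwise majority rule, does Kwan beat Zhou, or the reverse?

Kwan

Ballots ranking Kwan above Zhou: 3 + 3 + 4 = 10.
Ballots ranking Zhou above Kwan: 19 − 10 = 9.
Kwan wins the head-to-head 10–9.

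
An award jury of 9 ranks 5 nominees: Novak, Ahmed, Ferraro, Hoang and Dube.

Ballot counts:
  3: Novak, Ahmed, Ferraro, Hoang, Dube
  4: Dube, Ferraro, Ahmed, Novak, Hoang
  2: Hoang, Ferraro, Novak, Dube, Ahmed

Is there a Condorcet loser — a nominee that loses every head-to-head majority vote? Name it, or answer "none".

none

Head-to-head results (9 jurors):
Novak vs Ahmed: Novak wins 5–4.
Novak vs Ferraro: Novak preferred on 3 ballots; Ferraro wins 6–3.
Novak vs Hoang: Novak wins 7–2.
Novak–Dube: Novak 5–4.
Ahmed vs Ferraro: Ferraro wins 6–3.
Ahmed vs Hoang: Ahmed wins 7–2.
Ahmed vs Dube: 3 for Ahmed, 6 for Dube — Dube by 6–3.
Ferraro vs Hoang: 7 to 2, Ferraro.
Ferraro–Dube: Ferraro 5–4.
Hoang vs Dube: Hoang, 5–4.
No nominee is winless: Novak beats Ahmed; Ahmed beats Hoang; Ferraro beats Novak; Hoang beats Dube; Dube beats Ahmed. There is no Condorcet loser.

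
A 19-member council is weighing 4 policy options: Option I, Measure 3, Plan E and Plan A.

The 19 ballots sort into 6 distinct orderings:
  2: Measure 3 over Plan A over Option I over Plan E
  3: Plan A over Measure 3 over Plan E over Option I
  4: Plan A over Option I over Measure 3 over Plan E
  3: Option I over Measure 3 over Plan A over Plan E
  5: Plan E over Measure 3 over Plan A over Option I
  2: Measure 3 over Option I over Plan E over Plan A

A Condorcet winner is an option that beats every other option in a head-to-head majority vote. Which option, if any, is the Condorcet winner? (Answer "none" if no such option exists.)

Measure 3

Head-to-head results (19 council members):
Option I vs Measure 3: Option I is ranked higher on 4+3 = 7 ballots, Measure 3 on 12. Measure 3 wins 12–7.
Option I vs Plan E: Option I preferred on 2+4+3+2 = 11 ballots; Option I wins 11–8.
Option I vs Plan A: Option I preferred on 3+2 = 5 ballots; Plan A wins 14–5.
Measure 3 vs Plan E: 14 to 5, Measure 3.
Measure 3 vs Plan A: 2+3+5+2 = 12 for Measure 3, 7 for Plan A — Measure 3 by 12–7.
Plan E vs Plan A: Plan E is ranked higher on 5+2 = 7 ballots, Plan A on 12. Plan A wins 12–7.
Measure 3 wins every pairwise contest, so Measure 3 is the Condorcet winner.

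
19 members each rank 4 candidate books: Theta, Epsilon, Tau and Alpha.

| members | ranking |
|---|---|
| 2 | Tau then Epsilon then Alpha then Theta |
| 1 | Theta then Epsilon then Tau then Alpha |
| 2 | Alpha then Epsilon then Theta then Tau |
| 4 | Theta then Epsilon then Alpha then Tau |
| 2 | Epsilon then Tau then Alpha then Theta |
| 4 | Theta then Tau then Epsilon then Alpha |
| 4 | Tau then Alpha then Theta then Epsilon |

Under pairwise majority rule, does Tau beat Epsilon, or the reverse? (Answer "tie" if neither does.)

Tau

Ballots ranking Tau above Epsilon: 2 + 4 + 4 = 10.
Ballots ranking Epsilon above Tau: 19 − 10 = 9.
Tau wins the head-to-head 10–9.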